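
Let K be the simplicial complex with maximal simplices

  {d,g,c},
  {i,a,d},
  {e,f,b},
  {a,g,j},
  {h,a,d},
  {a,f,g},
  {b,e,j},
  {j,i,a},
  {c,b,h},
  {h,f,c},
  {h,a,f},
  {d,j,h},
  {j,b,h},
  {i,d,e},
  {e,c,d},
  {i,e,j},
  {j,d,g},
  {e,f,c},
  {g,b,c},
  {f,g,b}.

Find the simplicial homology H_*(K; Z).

We work with the vertex ordering a < b < c < d < e < f < g < h < i < j. The simplices of K, each written with vertices in increasing order, are:

  0-simplices (10): a, b, c, d, e, f, g, h, i, j
  1-simplices (30): ad, af, ag, ah, ai, aj, bc, be, bf, bg, bh, bj, cd, ce, cf, cg, ch, de, dg, dh, di, dj, ef, ei, ej, fg, fh, gj, hj, ij
  2-simplices (20): adh, adi, afg, afh, agj, aij, bcg, bch, bef, bej, bfg, bhj, cde, cdg, cef, cfh, dei, dgj, dhj, eij

giving chain groups C_0 ≅ Z^10, C_1 ≅ Z^30, C_2 ≅ Z^20.

The boundary map ∂_1: C_1 → C_0 sends each edge [p,q] (with p < q) to q − p.
The resulting 10×30 matrix has rank 9, and its Smith normal form has invariant factors (1,1,1,1,1,1,1,1,1).

Boundary ∂_2: C_2 → C_1 maps a triangle to the signed sum of its edges. For instance
  ∂adi = di − ai + ad,
  ∂afh = fh − ah + af.
The resulting 30×20 matrix has rank 20, and its Smith normal form has invariant factors (1,1,1,1,1,1,1,1,1,1,1,1,1,1,1,1,1,1,1,2).

From H_k ≅ ker(∂_k) / im(∂_{k+1}) we obtain:

  H_0: rank C_0 − rank ∂_1 = 10 − 9 = 1, and the invariant factors of ∂_1 are all 1, so H_0 = Z.
  H_1: rank ker ∂_1 − rank ∂_2 = (30 − 9) − 20 = 1, and ∂_2 has invariant factor 2 > 1, so H_1 = Z ⊕ Z/2.
  H_2: rank ker ∂_2 − rank ∂_3 = (20 − 20) − 0 = 0, and there is no ∂_3, so H_2 = 0.

H_0 ≅ Z,  H_1 ≅ Z ⊕ Z/2,  H_2 = 0.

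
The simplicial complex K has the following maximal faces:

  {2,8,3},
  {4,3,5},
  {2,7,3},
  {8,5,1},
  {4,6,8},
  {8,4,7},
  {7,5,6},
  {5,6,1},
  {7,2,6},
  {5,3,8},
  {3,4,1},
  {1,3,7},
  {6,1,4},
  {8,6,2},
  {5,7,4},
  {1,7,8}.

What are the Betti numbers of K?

Order the vertices as 1 < 2 < 3 < 4 < 5 < 6 < 7 < 8. Listing each simplex with vertices in this order, K has dimension 2 with simplices:

  0-simplices (8): [1], [2], [3], [4], [5], [6], [7], [8]
  1-simplices (24): (24 of them)
  2-simplices (16): [1,3,4], [1,3,7], [1,4,6], [1,5,6], [1,5,8], [1,7,8], [2,3,7], [2,3,8], [2,6,7], [2,6,8], [3,4,5], [3,5,8], [4,5,7], [4,6,8], [4,7,8], [5,6,7]

Hence C_0 ≅ Z^8, C_1 ≅ Z^24, C_2 ≅ Z^16.

The boundary map ∂_1: C_1 → C_0 is given by ∂[p,q] = [q] − [p]. For instance
  ∂[1,7] = [7] − [1].
The 8×24 boundary matrix has rank 7 and Smith normal form diag(1,1,1,1,1,1,1).

Boundary ∂_2: C_2 → C_1 maps a triangle to the signed sum of its edges. For instance
  ∂[2,6,7] = [6,7] − [2,7] + [2,6],
  ∂[4,5,7] = [5,7] − [4,7] + [4,5].
As a 24×16 matrix over Z this has rank 15, with invariant factors (1,1,1,1,1,1,1,1,1,1,1,1,1,1,1).

Computing H_k = (kernel of ∂_k) / (image of ∂_{k+1}):

  H_0: rank C_0 − rank ∂_1 = 8 − 7 = 1, and the invariant factors of ∂_1 are all 1, so H_0 = Z.
  H_1: rank ker ∂_1 − rank ∂_2 = (24 − 7) − 15 = 2, and the invariant factors of ∂_2 are all 1, so H_1 = Z^2.
  H_2: rank ker ∂_2 − rank ∂_3 = (16 − 15) − 0 = 1, and there is no ∂_3, so H_2 = Z.

As a check, the Euler characteristic is 8 − 24 + 16 = 0, which agrees with 1 − 2 + 1 = 0.

Hence the Betti numbers are b_0 = 1, b_1 = 2, b_2 = 1.

b_0 = 1, b_1 = 2, b_2 = 1.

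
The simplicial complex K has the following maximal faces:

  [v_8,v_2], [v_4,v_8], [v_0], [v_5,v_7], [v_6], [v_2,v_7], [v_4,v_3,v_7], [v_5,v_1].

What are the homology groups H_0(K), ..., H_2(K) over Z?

Fix the vertex order v_0 < v_1 < v_2 < v_3 < v_4 < v_5 < v_6 < v_7 < v_8 and write every simplex with vertices in increasing order. Then dim K = 2 and the simplices of K are:

  0-simplices (9): [v_0], [v_1], [v_2], [v_3], [v_4], [v_5], [v_6], [v_7], [v_8]
  1-simplices (8): [v_1,v_5], [v_2,v_7], [v_2,v_8], [v_3,v_4], [v_3,v_7], [v_4,v_7], [v_4,v_8], [v_5,v_7]
  2-simplices (1): [v_3,v_4,v_7]

giving chain groups C_0 ≅ Z^9, C_1 ≅ Z^8, C_2 ≅ Z^1.

∂_1: C_1 → C_0 sends each edge [p,q] (with p < q) to q − p. For instance
  ∂[v_2,v_7] = [v_7] − [v_2].
As a 9×8 matrix over Z this has rank 6, with invariant factors (1,1,1,1,1,1).

∂_2: C_2 → C_1 acts by ∂[p,q,r] = [q,r] − [p,r] + [p,q]. For instance
  ∂[v_3,v_4,v_7] = [v_4,v_7] − [v_3,v_7] + [v_3,v_4].
As a 8×1 matrix over Z this has rank 1, with invariant factors (1).

Reading off H_k = ker ∂_k / im ∂_{k+1}:

  H_0: rank C_0 − rank ∂_1 = 9 − 6 = 3, and the invariant factors of ∂_1 are all 1, so H_0 = Z^3.
  H_1: rank ker ∂_1 − rank ∂_2 = (8 − 6) − 1 = 1, and the invariant factors of ∂_2 are all 1, so H_1 = Z.
  H_2: rank ker ∂_2 − rank ∂_3 = (1 − 1) − 0 = 0, and there is no ∂_3, so H_2 = 0.

H_0 ≅ Z^3,  H_1 ≅ Z,  H_2 = 0.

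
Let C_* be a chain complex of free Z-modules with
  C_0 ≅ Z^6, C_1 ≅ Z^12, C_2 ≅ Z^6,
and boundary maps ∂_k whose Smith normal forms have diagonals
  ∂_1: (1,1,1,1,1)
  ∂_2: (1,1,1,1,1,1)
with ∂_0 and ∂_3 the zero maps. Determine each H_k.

H_0 ≅ Z,  H_1 ≅ Z,  H_2 = 0.

H_0: b_0 = 6 − 0 − 5 = 1; torsion from ∂_1 factors > 1: none. So H_0 ≅ Z.
H_1: b_1 = 12 − 5 − 6 = 1; torsion from ∂_2 factors > 1: none. So H_1 ≅ Z.
H_2: b_2 = 6 − 6 − 0 = 0; torsion from ∂_3 factors > 1: none. So H_2 ≅ 0.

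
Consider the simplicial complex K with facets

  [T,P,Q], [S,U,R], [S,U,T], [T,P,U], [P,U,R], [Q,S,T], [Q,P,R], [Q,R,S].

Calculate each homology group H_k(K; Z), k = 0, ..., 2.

We work with the vertex ordering P < Q < R < S < T < U. The simplices of K, each written with vertices in increasing order, are:

  0-simplices (6): P, Q, R, S, T, U
  1-simplices (12): PQ, PR, PT, PU, QR, QS, QT, RS, RU, ST, SU, TU
  2-simplices (8): PQR, PQT, PRU, PTU, QRS, QST, RSU, STU

Hence C_0 ≅ Z^6, C_1 ≅ Z^12, C_2 ≅ Z^8.

Boundary ∂_1: C_1 → C_0 maps an edge to its endpoints' difference, ∂[p,q] = q − p. For instance
  ∂TU = U − T.
The 6×12 boundary matrix has rank 5 and Smith normal form diag(1,1,1,1,1).

Boundary ∂_2: C_2 → C_1 acts by ∂[p,q,r] = [q,r] − [p,r] + [p,q]. For instance
  ∂PRU = RU − PU + PR,
  ∂PQR = QR − PR + PQ.
The 12×8 boundary matrix has rank 7 and Smith normal form diag(1,1,1,1,1,1,1).

Reading off H_k = ker ∂_k / im ∂_{k+1}:

  H_0: rank C_0 − rank ∂_1 = 6 − 5 = 1, and the invariant factors of ∂_1 are all 1, so H_0 = Z.
  H_1: rank ker ∂_1 − rank ∂_2 = (12 − 5) − 7 = 0, and the invariant factors of ∂_2 are all 1, so H_1 = 0.
  H_2: rank ker ∂_2 − rank ∂_3 = (8 − 7) − 0 = 1, and there is no ∂_3, so H_2 = Z.

As a check, the Euler characteristic is 6 − 12 + 8 = 2, which agrees with 1 − 0 + 1 = 2.
(K is a triangulation of the 2-sphere S^2.)

H_0 ≅ Z,  H_1 = 0,  H_2 ≅ Z.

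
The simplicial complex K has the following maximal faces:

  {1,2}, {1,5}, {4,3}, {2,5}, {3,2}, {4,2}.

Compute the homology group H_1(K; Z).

H_1 = Z^2.

Take the total order 1 < 2 < 3 < 4 < 5 on the vertex set. Then K (dimension 1) consists of the simplices:

  0-simplices (5): [1], [2], [3], [4], [5]
  1-simplices (6): [1,2], [1,5], [2,3], [2,4], [2,5], [3,4]

Hence C_0 ≅ Z^5, C_1 ≅ Z^6.

The boundary map ∂_1: C_1 → C_0 maps an edge to its endpoints' difference, ∂[p,q] = q − p. For instance
  ∂[2,3] = [3] − [2].
The 5×6 boundary matrix has rank 4 and Smith normal form diag(1,1,1,1).

Reading off H_k = ker ∂_k / im ∂_{k+1}:

  H_1: rank ker ∂_1 − rank ∂_2 = (6 − 4) − 0 = 2, and there is no ∂_2, so H_1 = Z^2.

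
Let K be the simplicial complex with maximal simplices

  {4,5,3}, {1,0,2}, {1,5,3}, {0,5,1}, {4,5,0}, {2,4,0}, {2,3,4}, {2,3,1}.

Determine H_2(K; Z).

We work with the vertex ordering 0 < 1 < 2 < 3 < 4 < 5. The simplices of K, each written with vertices in increasing order, are:

  0-simplices (6): [0], [1], [2], [3], [4], [5]
  1-simplices (12): [0,1], [0,2], [0,4], [0,5], [1,2], [1,3], [1,5], [2,3], [2,4], [3,4], [3,5], [4,5]
  2-simplices (8): [0,1,2], [0,1,5], [0,2,4], [0,4,5], [1,2,3], [1,3,5], [2,3,4], [3,4,5]

so the chain groups are C_0 ≅ Z^6, C_1 ≅ Z^12, C_2 ≅ Z^8.

The boundary map ∂_1: C_1 → C_0 is given by ∂[p,q] = [q] − [p]. For instance
  ∂[0,4] = [4] − [0].
The resulting 6×12 matrix has rank 5, and its Smith normal form has invariant factors (1,1,1,1,1).

Boundary ∂_2: C_2 → C_1 maps a triangle to the signed sum of its edges. For instance
  ∂[0,1,5] = [1,5] − [0,5] + [0,1],
  ∂[1,3,5] = [3,5] − [1,5] + [1,3].
As a 12×8 matrix over Z this has rank 7, with invariant factors (1,1,1,1,1,1,1).

Reading off H_k = ker ∂_k / im ∂_{k+1}:

  H_2: rank ker ∂_2 − rank ∂_3 = (8 − 7) − 0 = 1, and there is no ∂_3, so H_2 ≅ Z.

H_2 ≅ Z.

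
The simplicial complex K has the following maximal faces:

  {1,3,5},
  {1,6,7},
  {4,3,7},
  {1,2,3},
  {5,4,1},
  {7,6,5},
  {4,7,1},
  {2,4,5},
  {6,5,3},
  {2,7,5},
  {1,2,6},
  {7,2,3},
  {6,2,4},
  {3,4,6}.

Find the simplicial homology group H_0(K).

H_0 = Z.

Fix the vertex order 1 < 2 < 3 < 4 < 5 < 6 < 7 and write every simplex with vertices in increasing order. Then dim K = 2 and the simplices of K are:

  0-simplices (7): [1], [2], [3], [4], [5], [6], [7]
  1-simplices (21): [1,2], [1,3], [1,4], [1,5], [1,6], [1,7], [2,3], [2,4], [2,5], [2,6], [2,7], [3,4], [3,5], [3,6], [3,7], [4,5], [4,6], [4,7], [5,6], [5,7], [6,7]
  2-simplices (14): [1,2,3], [1,2,6], [1,3,5], [1,4,5], [1,4,7], [1,6,7], [2,3,7], [2,4,5], [2,4,6], [2,5,7], [3,4,6], [3,4,7], [3,5,6], [5,6,7]

Hence C_0 ≅ Z^7, C_1 ≅ Z^21, C_2 ≅ Z^14.

Boundary ∂_1: C_1 → C_0 maps an edge to its endpoints' difference, ∂[p,q] = q − p. For instance
  ∂[1,4] = [4] − [1].
This gives a 7×21 integer matrix of rank 6; reducing to Smith normal form yields diagonal entries (1,1,1,1,1,1).

∂_2: C_2 → C_1 sends each 2-simplex [p,q,r] to [q,r] − [p,r] + [p,q]. For instance
  ∂[2,4,6] = [4,6] − [2,6] + [2,4],
  ∂[1,2,3] = [2,3] − [1,3] + [1,2].
The 21×14 boundary matrix has rank 13 and Smith normal form diag(1,1,1,1,1,1,1,1,1,1,1,1,1).

From H_k ≅ ker(∂_k) / im(∂_{k+1}) we obtain:

  H_0: rank C_0 − rank ∂_1 = 7 − 6 = 1, and the invariant factors of ∂_1 are all 1, so H_0 = Z.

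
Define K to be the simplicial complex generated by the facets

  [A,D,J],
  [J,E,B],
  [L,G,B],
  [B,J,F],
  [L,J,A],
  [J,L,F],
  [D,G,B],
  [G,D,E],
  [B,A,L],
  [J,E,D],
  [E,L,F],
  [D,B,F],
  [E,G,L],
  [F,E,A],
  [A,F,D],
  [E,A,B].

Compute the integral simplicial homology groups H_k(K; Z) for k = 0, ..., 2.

We work with the vertex ordering A < B < D < E < F < G < J < L. The simplices of K, each written with vertices in increasing order, are:

  0-simplices (8): A, B, D, E, F, G, J, L
  1-simplices (24): AB, AD, AE, AF, AJ, AL, BD, BE, BF, BG, BJ, BL, DE, DF, DG, DJ, EF, EG, EJ, EL, FJ, FL, GL, JL
  2-simplices (16): ABE, ABL, ADF, ADJ, AEF, AJL, BDF, BDG, BEJ, BFJ, BGL, DEG, DEJ, EFL, EGL, FJL

so the chain groups are C_0 ≅ Z^8, C_1 ≅ Z^24, C_2 ≅ Z^16.

The boundary map ∂_1: C_1 → C_0 maps an edge to its endpoints' difference, ∂[p,q] = q − p. For instance
  ∂BG = G − B.
This gives a 8×24 integer matrix of rank 7; reducing to Smith normal form yields diagonal entries (1,1,1,1,1,1,1).

∂_2: C_2 → C_1 maps a triangle to the signed sum of its edges. For instance
  ∂DEJ = EJ − DJ + DE,
  ∂ABL = BL − AL + AB.
The resulting 24×16 matrix has rank 15, and its Smith normal form has invariant factors (1,1,1,1,1,1,1,1,1,1,1,1,1,1,1).

Reading off H_k = ker ∂_k / im ∂_{k+1}:

  H_0: rank C_0 − rank ∂_1 = 8 − 7 = 1, and the invariant factors of ∂_1 are all 1, so H_0 ≅ Z.
  H_1: rank ker ∂_1 − rank ∂_2 = (24 − 7) − 15 = 2, and the invariant factors of ∂_2 are all 1, so H_1 ≅ Z^2.
  H_2: rank ker ∂_2 − rank ∂_3 = (16 − 15) − 0 = 1, and there is no ∂_3, so H_2 ≅ Z.

H_0 = Z,  H_1 = Z^2,  H_2 = Z.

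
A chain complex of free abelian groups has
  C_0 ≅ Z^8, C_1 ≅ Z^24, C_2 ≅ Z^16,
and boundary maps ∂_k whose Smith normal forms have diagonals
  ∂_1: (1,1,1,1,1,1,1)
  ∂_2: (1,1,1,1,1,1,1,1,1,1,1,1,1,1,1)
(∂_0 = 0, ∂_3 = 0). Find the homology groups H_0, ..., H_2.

H_0 = Z,  H_1 = Z^2,  H_2 = Z.

H_0: b_0 = 8 − 0 − 7 = 1; torsion from ∂_1 factors > 1: none. So H_0 = Z.
H_1: b_1 = 24 − 7 − 15 = 2; torsion from ∂_2 factors > 1: none. So H_1 = Z^2.
H_2: b_2 = 16 − 15 − 0 = 1; torsion from ∂_3 factors > 1: none. So H_2 = Z.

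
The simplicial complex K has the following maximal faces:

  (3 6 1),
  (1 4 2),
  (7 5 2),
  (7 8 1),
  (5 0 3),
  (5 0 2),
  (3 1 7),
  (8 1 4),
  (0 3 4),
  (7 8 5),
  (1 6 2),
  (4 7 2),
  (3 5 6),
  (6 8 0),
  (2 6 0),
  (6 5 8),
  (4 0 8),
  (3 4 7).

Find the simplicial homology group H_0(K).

H_0 = Z.

We work with the vertex ordering 0 < 1 < 2 < 3 < 4 < 5 < 6 < 7 < 8. The simplices of K, each written with vertices in increasing order, are:

  0-simplices (9): [0], [1], [2], [3], [4], [5], [6], [7], [8]
  1-simplices (27): (27 of them)
  2-simplices (18): [0,2,5], [0,2,6], [0,3,4], [0,3,5], [0,4,8], [0,6,8], [1,2,4], [1,2,6], [1,3,6], [1,3,7], [1,4,8], [1,7,8], [2,4,7], [2,5,7], [3,4,7], [3,5,6], [5,6,8], [5,7,8]

giving chain groups C_0 ≅ Z^9, C_1 ≅ Z^27, C_2 ≅ Z^18.

∂_1: C_1 → C_0 maps an edge to its endpoints' difference, ∂[p,q] = q − p. For instance
  ∂[0,4] = [4] − [0].
As a 9×27 matrix over Z this has rank 8, with invariant factors (1,1,1,1,1,1,1,1).

Boundary ∂_2: C_2 → C_1 acts by ∂[p,q,r] = [q,r] − [p,r] + [p,q]. For instance
  ∂[1,2,4] = [2,4] − [1,4] + [1,2],
  ∂[1,4,8] = [4,8] − [1,8] + [1,4].
This gives a 27×18 integer matrix of rank 18; reducing to Smith normal form yields diagonal entries (1,1,1,1,1,1,1,1,1,1,1,1,1,1,1,1,1,2).

From H_k ≅ ker(∂_k) / im(∂_{k+1}) we obtain:

  H_0: rank C_0 − rank ∂_1 = 9 − 8 = 1, and the invariant factors of ∂_1 are all 1, so H_0 ≅ Z.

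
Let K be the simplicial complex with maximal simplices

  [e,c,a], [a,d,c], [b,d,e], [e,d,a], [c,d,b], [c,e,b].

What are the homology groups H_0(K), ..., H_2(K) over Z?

H_0 = Z,  H_1 = 0,  H_2 = Z.

Take the total order a < b < c < d < e on the vertex set. Then K (dimension 2) consists of the simplices:

  0-simplices (5): a, b, c, d, e
  1-simplices (9): ac, ad, ae, bc, bd, be, cd, ce, de
  2-simplices (6): acd, ace, ade, bcd, bce, bde

giving chain groups C_0 ≅ Z^5, C_1 ≅ Z^9, C_2 ≅ Z^6.

The boundary map ∂_1: C_1 → C_0 maps an edge to its endpoints' difference, ∂[p,q] = q − p. For instance
  ∂bd = d − b.
As a 5×9 matrix over Z this has rank 4, with invariant factors (1,1,1,1).

∂_2: C_2 → C_1 sends each 2-simplex [p,q,r] to [q,r] − [p,r] + [p,q]. For instance
  ∂bde = de − be + bd,
  ∂bcd = cd − bd + bc.
As a 9×6 matrix over Z this has rank 5, with invariant factors (1,1,1,1,1).

Now H_k = ker ∂_k / im ∂_{k+1}, so:

  H_0: rank C_0 − rank ∂_1 = 5 − 4 = 1, and the invariant factors of ∂_1 are all 1, so H_0 = Z.
  H_1: rank ker ∂_1 − rank ∂_2 = (9 − 4) − 5 = 0, and the invariant factors of ∂_2 are all 1, so H_1 = 0.
  H_2: rank ker ∂_2 − rank ∂_3 = (6 − 5) − 0 = 1, and there is no ∂_3, so H_2 = Z.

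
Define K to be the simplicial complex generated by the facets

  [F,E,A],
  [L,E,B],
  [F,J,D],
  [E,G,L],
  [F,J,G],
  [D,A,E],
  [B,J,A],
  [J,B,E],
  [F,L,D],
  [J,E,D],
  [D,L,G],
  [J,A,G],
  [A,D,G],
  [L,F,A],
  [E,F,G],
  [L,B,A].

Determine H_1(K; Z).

Fix the vertex order A < B < D < E < F < G < J < L and write every simplex with vertices in increasing order. Then dim K = 2 and the simplices of K are:

  0-simplices (8): A, B, D, E, F, G, J, L
  1-simplices (24): AB, AD, AE, AF, AG, AJ, AL, BE, BJ, BL, DE, DF, DG, DJ, DL, EF, EG, EJ, EL, FG, FJ, FL, GJ, GL
  2-simplices (16): ABJ, ABL, ADE, ADG, AEF, AFL, AGJ, BEJ, BEL, DEJ, DFJ, DFL, DGL, EFG, EGL, FGJ

giving chain groups C_0 ≅ Z^8, C_1 ≅ Z^24, C_2 ≅ Z^16.

Boundary ∂_1: C_1 → C_0 sends each edge [p,q] (with p < q) to q − p.
As a 8×24 matrix over Z this has rank 7, with invariant factors (1,1,1,1,1,1,1).

Boundary ∂_2: C_2 → C_1 sends each 2-simplex [p,q,r] to [q,r] − [p,r] + [p,q]. For instance
  ∂DFL = FL − DL + DF,
  ∂BEL = EL − BL + BE.
As a 24×16 matrix over Z this has rank 15, with invariant factors (1,1,1,1,1,1,1,1,1,1,1,1,1,1,1).

From H_k ≅ ker(∂_k) / im(∂_{k+1}) we obtain:

  H_1: rank ker ∂_1 − rank ∂_2 = (24 − 7) − 15 = 2, and the invariant factors of ∂_2 are all 1, so H_1 ≅ Z^2.

H_1 = Z^2.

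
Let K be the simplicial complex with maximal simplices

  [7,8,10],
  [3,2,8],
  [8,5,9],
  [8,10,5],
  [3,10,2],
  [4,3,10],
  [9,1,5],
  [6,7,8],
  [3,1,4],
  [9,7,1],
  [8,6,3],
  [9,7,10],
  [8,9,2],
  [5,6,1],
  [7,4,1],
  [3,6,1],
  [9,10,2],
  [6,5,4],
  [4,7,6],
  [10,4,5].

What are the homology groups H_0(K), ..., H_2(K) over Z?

Fix the vertex order 1 < 2 < 3 < 4 < 5 < 6 < 7 < 8 < 9 < 10 and write every simplex with vertices in increasing order. Then dim K = 2 and the simplices of K are:

  0-simplices (10): [1], [2], [3], [4], [5], [6], [7], [8], [9], [10]
  1-simplices (30): (30 of them)
  2-simplices (20): (20 of them)

giving chain groups C_0 ≅ Z^10, C_1 ≅ Z^30, C_2 ≅ Z^20.

∂_1: C_1 → C_0 sends each edge [p,q] (with p < q) to q − p. For instance
  ∂[4,5] = [5] − [4].
As a 10×30 matrix over Z this has rank 9, with invariant factors (1,1,1,1,1,1,1,1,1).

Boundary ∂_2: C_2 → C_1 acts by ∂[p,q,r] = [q,r] − [p,r] + [p,q]. For instance
  ∂[7,8,10] = [8,10] − [7,10] + [7,8],
  ∂[6,7,8] = [7,8] − [6,8] + [6,7].
The 30×20 boundary matrix has rank 20 and Smith normal form diag(1,1,1,1,1,1,1,1,1,1,1,1,1,1,1,1,1,1,1,2).

Computing H_k = (kernel of ∂_k) / (image of ∂_{k+1}):

  H_0: rank C_0 − rank ∂_1 = 10 − 9 = 1, and the invariant factors of ∂_1 are all 1, so H_0 ≅ Z.
  H_1: rank ker ∂_1 − rank ∂_2 = (30 − 9) − 20 = 1, and ∂_2 has invariant factor 2 > 1, so H_1 ≅ Z ⊕ Z_2.
  H_2: rank ker ∂_2 − rank ∂_3 = (20 − 20) − 0 = 0, and there is no ∂_3, so H_2 ≅ 0.

(K is a triangulation of the Klein bottle.)

H_0 ≅ Z,  H_1 ≅ Z ⊕ Z_2,  H_2 = 0.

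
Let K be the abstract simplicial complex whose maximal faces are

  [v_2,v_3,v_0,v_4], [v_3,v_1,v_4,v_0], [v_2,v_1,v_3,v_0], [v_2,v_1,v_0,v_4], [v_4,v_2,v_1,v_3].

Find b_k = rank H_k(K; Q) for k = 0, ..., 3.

b_0 = 1, b_1 = 0, b_2 = 0, b_3 = 1.

Fix the vertex order v_0 < v_1 < v_2 < v_3 < v_4 and write every simplex with vertices in increasing order. Then dim K = 3 and the simplices of K are:

  0-simplices (5): [v_0], [v_1], [v_2], [v_3], [v_4]
  1-simplices (10): [v_0,v_1], [v_0,v_2], [v_0,v_3], [v_0,v_4], [v_1,v_2], [v_1,v_3], [v_1,v_4], [v_2,v_3], [v_2,v_4], [v_3,v_4]
  2-simplices (10): [v_0,v_1,v_2], [v_0,v_1,v_3], [v_0,v_1,v_4], [v_0,v_2,v_3], [v_0,v_2,v_4], [v_0,v_3,v_4], [v_1,v_2,v_3], [v_1,v_2,v_4], [v_1,v_3,v_4], [v_2,v_3,v_4]
  3-simplices (5): [v_0,v_1,v_2,v_3], [v_0,v_1,v_2,v_4], [v_0,v_1,v_3,v_4], [v_0,v_2,v_3,v_4], [v_1,v_2,v_3,v_4]

Hence C_0 ≅ Z^5, C_1 ≅ Z^10, C_2 ≅ Z^10, C_3 ≅ Z^5.

Boundary ∂_1: C_1 → C_0 is given by ∂[p,q] = [q] − [p].
The 5×10 boundary matrix has rank 4 and Smith normal form diag(1,1,1,1).

∂_2: C_2 → C_1 maps a triangle to the signed sum of its edges. For instance
  ∂[v_2,v_3,v_4] = [v_3,v_4] − [v_2,v_4] + [v_2,v_3],
  ∂[v_1,v_3,v_4] = [v_3,v_4] − [v_1,v_4] + [v_1,v_3].
This gives a 10×10 integer matrix of rank 6; reducing to Smith normal form yields diagonal entries (1,1,1,1,1,1).

The boundary map ∂_3: C_3 → C_2 sends each 3-simplex σ to the alternating sum Σ_i (−1)^i (σ with its i-th vertex removed). For instance
  ∂[v_0,v_1,v_2,v_4] = [v_1,v_2,v_4] − [v_0,v_2,v_4] + [v_0,v_1,v_4] − [v_0,v_1,v_2],
  ∂[v_0,v_1,v_3,v_4] = [v_1,v_3,v_4] − [v_0,v_3,v_4] + [v_0,v_1,v_4] − [v_0,v_1,v_3].
This gives a 10×5 integer matrix of rank 4; reducing to Smith normal form yields diagonal entries (1,1,1,1).

Reading off H_k = ker ∂_k / im ∂_{k+1}:

  H_0: rank C_0 − rank ∂_1 = 5 − 4 = 1, and the invariant factors of ∂_1 are all 1, so H_0 = Z.
  H_1: rank ker ∂_1 − rank ∂_2 = (10 − 4) − 6 = 0, and the invariant factors of ∂_2 are all 1, so H_1 = 0.
  H_2: rank ker ∂_2 − rank ∂_3 = (10 − 6) − 4 = 0, and the invariant factors of ∂_3 are all 1, so H_2 = 0.
  H_3: rank ker ∂_3 − rank ∂_4 = (5 − 4) − 0 = 1, and there is no ∂_4, so H_3 = Z.

Hence the Betti numbers are b_0 = 1, b_1 = 0, b_2 = 0, b_3 = 1.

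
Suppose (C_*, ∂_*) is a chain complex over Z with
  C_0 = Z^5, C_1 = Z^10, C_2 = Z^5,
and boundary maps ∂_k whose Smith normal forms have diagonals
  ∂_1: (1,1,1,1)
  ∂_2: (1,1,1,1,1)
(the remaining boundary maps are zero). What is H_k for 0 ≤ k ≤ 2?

H_0: b_0 = 5 − 0 − 4 = 1; torsion from ∂_1 factors > 1: none. So H_0 = Z.
H_1: b_1 = 10 − 4 − 5 = 1; torsion from ∂_2 factors > 1: none. So H_1 = Z.
H_2: b_2 = 5 − 5 − 0 = 0; torsion from ∂_3 factors > 1: none. So H_2 = 0.

H_0 = Z,  H_1 = Z,  H_2 = 0.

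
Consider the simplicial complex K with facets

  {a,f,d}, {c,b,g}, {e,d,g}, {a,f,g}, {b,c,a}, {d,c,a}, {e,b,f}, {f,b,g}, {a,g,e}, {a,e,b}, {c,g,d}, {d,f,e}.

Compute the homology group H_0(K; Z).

We work with the vertex ordering a < b < c < d < e < f < g. The simplices of K, each written with vertices in increasing order, are:

  0-simplices (7): a, b, c, d, e, f, g
  1-simplices (18): ab, ac, ad, ae, af, ag, bc, be, bf, bg, cd, cg, de, df, dg, ef, eg, fg
  2-simplices (12): abc, abe, acd, adf, aeg, afg, bcg, bef, bfg, cdg, def, deg

giving chain groups C_0 ≅ Z^7, C_1 ≅ Z^18, C_2 ≅ Z^12.

The boundary map ∂_1: C_1 → C_0 is given by ∂[p,q] = [q] − [p]. For instance
  ∂ae = e − a.
As a 7×18 matrix over Z this has rank 6, with invariant factors (1,1,1,1,1,1).

The boundary map ∂_2: C_2 → C_1 acts by ∂[p,q,r] = [q,r] − [p,r] + [p,q]. For instance
  ∂bfg = fg − bg + bf,
  ∂def = ef − df + de.
The 18×12 boundary matrix has rank 12 and Smith normal form diag(1,1,1,1,1,1,1,1,1,1,1,2).

From H_k ≅ ker(∂_k) / im(∂_{k+1}) we obtain:

  H_0: rank C_0 − rank ∂_1 = 7 − 6 = 1, and the invariant factors of ∂_1 are all 1, so H_0 ≅ Z.

(K is a triangulation of the real projective plane RP^2.)

H_0 ≅ Z.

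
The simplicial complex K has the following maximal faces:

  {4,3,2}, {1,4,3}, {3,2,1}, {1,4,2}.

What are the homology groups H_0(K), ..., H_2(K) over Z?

H_0 ≅ Z,  H_1 = 0,  H_2 ≅ Z.

Fix the vertex order 1 < 2 < 3 < 4 and write every simplex with vertices in increasing order. Then dim K = 2 and the simplices of K are:

  0-simplices (4): [1], [2], [3], [4]
  1-simplices (6): [1,2], [1,3], [1,4], [2,3], [2,4], [3,4]
  2-simplices (4): [1,2,3], [1,2,4], [1,3,4], [2,3,4]

so the chain groups are C_0 ≅ Z^4, C_1 ≅ Z^6, C_2 ≅ Z^4.

Boundary ∂_1: C_1 → C_0 is given by ∂[p,q] = [q] − [p].
The 4×6 boundary matrix has rank 3 and Smith normal form diag(1,1,1).

Boundary ∂_2: C_2 → C_1 maps a triangle to the signed sum of its edges. For instance
  ∂[1,2,4] = [2,4] − [1,4] + [1,2],
  ∂[1,2,3] = [2,3] − [1,3] + [1,2].
The resulting 6×4 matrix has rank 3, and its Smith normal form has invariant factors (1,1,1).

Now H_k = ker ∂_k / im ∂_{k+1}, so:

  H_0: rank C_0 − rank ∂_1 = 4 − 3 = 1, and the invariant factors of ∂_1 are all 1, so H_0 = Z.
  H_1: rank ker ∂_1 − rank ∂_2 = (6 − 3) − 3 = 0, and the invariant factors of ∂_2 are all 1, so H_1 = 0.
  H_2: rank ker ∂_2 − rank ∂_3 = (4 − 3) − 0 = 1, and there is no ∂_3, so H_2 = Z.

As a check, the Euler characteristic is 4 − 6 + 4 = 2, which agrees with 1 − 0 + 1 = 2.
(K is a triangulation of the 2-sphere S^2.)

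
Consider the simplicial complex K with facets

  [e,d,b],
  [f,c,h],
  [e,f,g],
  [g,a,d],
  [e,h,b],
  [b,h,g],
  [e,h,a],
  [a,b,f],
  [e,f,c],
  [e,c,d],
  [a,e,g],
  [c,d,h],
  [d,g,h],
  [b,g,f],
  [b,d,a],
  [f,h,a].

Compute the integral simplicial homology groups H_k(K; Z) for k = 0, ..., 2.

H_0 = Z,  H_1 = Z^2,  H_2 = Z.

Order the vertices as a < b < c < d < e < f < g < h. Listing each simplex with vertices in this order, K has dimension 2 with simplices:

  0-simplices (8): a, b, c, d, e, f, g, h
  1-simplices (24): ab, ad, ae, af, ag, ah, bd, be, bf, bg, bh, cd, ce, cf, ch, de, dg, dh, ef, eg, eh, fg, fh, gh
  2-simplices (16): abd, abf, adg, aeg, aeh, afh, bde, beh, bfg, bgh, cde, cdh, cef, cfh, dgh, efg

Hence C_0 ≅ Z^8, C_1 ≅ Z^24, C_2 ≅ Z^16.

∂_1: C_1 → C_0 sends each edge [p,q] (with p < q) to q − p. For instance
  ∂ah = h − a.
This gives a 8×24 integer matrix of rank 7; reducing to Smith normal form yields diagonal entries (1,1,1,1,1,1,1).

The boundary map ∂_2: C_2 → C_1 acts by ∂[p,q,r] = [q,r] − [p,r] + [p,q]. For instance
  ∂afh = fh − ah + af,
  ∂cef = ef − cf + ce.
This gives a 24×16 integer matrix of rank 15; reducing to Smith normal form yields diagonal entries (1,1,1,1,1,1,1,1,1,1,1,1,1,1,1).

Now H_k = ker ∂_k / im ∂_{k+1}, so:

  H_0: rank C_0 − rank ∂_1 = 8 − 7 = 1, and the invariant factors of ∂_1 are all 1, so H_0 ≅ Z.
  H_1: rank ker ∂_1 − rank ∂_2 = (24 − 7) − 15 = 2, and the invariant factors of ∂_2 are all 1, so H_1 ≅ Z^2.
  H_2: rank ker ∂_2 − rank ∂_3 = (16 − 15) − 0 = 1, and there is no ∂_3, so H_2 ≅ Z.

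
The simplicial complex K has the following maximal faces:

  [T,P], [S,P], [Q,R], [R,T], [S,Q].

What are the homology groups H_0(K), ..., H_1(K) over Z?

Order the vertices as P < Q < R < S < T. Listing each simplex with vertices in this order, K has dimension 1 with simplices:

  0-simplices (5): P, Q, R, S, T
  1-simplices (5): PS, PT, QR, QS, RT

giving chain groups C_0 ≅ Z^5, C_1 ≅ Z^5.

∂_1: C_1 → C_0 sends each edge [p,q] (with p < q) to q − p. For instance
  ∂QS = S − Q.
As a 5×5 matrix over Z this has rank 4, with invariant factors (1,1,1,1).

Now H_k = ker ∂_k / im ∂_{k+1}, so:

  H_0: rank C_0 − rank ∂_1 = 5 − 4 = 1, and the invariant factors of ∂_1 are all 1, so H_0 = Z.
  H_1: rank ker ∂_1 − rank ∂_2 = (5 − 4) − 0 = 1, and there is no ∂_2, so H_1 = Z.

As a check, the Euler characteristic is 5 − 5 = 0, which agrees with 1 − 1 = 0.
(K is a triangulation of the circle S^1.)

H_0 = Z,  H_1 = Z.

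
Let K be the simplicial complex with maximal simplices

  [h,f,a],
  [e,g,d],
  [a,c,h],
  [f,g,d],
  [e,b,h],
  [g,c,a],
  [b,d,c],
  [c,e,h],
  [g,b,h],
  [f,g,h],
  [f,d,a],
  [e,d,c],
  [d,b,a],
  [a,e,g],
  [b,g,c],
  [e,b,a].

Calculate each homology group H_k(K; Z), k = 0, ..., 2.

H_0 ≅ Z,  H_1 ≅ Z^2,  H_2 ≅ Z.

Take the total order a < b < c < d < e < f < g < h on the vertex set. Then K (dimension 2) consists of the simplices:

  0-simplices (8): a, b, c, d, e, f, g, h
  1-simplices (24): ab, ac, ad, ae, af, ag, ah, bc, bd, be, bg, bh, cd, ce, cg, ch, de, df, dg, eg, eh, fg, fh, gh
  2-simplices (16): abd, abe, acg, ach, adf, aeg, afh, bcd, bcg, beh, bgh, cde, ceh, deg, dfg, fgh

so the chain groups are C_0 ≅ Z^8, C_1 ≅ Z^24, C_2 ≅ Z^16.

∂_1: C_1 → C_0 sends each edge [p,q] (with p < q) to q − p.
As a 8×24 matrix over Z this has rank 7, with invariant factors (1,1,1,1,1,1,1).

Boundary ∂_2: C_2 → C_1 acts by ∂[p,q,r] = [q,r] − [p,r] + [p,q]. For instance
  ∂adf = df − af + ad,
  ∂deg = eg − dg + de.
This gives a 24×16 integer matrix of rank 15; reducing to Smith normal form yields diagonal entries (1,1,1,1,1,1,1,1,1,1,1,1,1,1,1).

Computing H_k = (kernel of ∂_k) / (image of ∂_{k+1}):

  H_0: rank C_0 − rank ∂_1 = 8 − 7 = 1, and the invariant factors of ∂_1 are all 1, so H_0 ≅ Z.
  H_1: rank ker ∂_1 − rank ∂_2 = (24 − 7) − 15 = 2, and the invariant factors of ∂_2 are all 1, so H_1 ≅ Z^2.
  H_2: rank ker ∂_2 − rank ∂_3 = (16 − 15) − 0 = 1, and there is no ∂_3, so H_2 ≅ Z.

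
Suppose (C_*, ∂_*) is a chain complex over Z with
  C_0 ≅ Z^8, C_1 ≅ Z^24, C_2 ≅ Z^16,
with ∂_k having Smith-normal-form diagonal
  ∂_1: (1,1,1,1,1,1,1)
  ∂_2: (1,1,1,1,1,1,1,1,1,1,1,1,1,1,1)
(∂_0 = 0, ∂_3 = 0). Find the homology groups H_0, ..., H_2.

H_0 = Z,  H_1 = Z^2,  H_2 = Z.

H_0: b_0 = 8 − 0 − 7 = 1; torsion from ∂_1 factors > 1: none. So H_0 = Z.
H_1: b_1 = 24 − 7 − 15 = 2; torsion from ∂_2 factors > 1: none. So H_1 = Z^2.
H_2: b_2 = 16 − 15 − 0 = 1; torsion from ∂_3 factors > 1: none. So H_2 = Z.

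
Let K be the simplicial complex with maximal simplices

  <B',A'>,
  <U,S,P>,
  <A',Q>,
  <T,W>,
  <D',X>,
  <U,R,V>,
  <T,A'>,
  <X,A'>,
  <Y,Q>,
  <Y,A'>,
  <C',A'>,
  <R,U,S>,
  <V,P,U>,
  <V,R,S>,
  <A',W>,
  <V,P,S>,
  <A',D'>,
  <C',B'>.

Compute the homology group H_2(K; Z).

Fix the vertex order P < Q < R < S < T < U < V < W < X < Y < A' < B' < C' < D' and write every simplex with vertices in increasing order. Then dim K = 2 and the simplices of K are:

  0-simplices (14): [P], [Q], [R], [S], [T], [U], [V], [W], [X], [Y], [A'], [B'], [C'], [D']
  1-simplices (21): [P,S], [P,U], [P,V], [Q,Y], [Q,A'], [R,S], [R,U], [R,V], [S,U], [S,V], [T,W], [T,A'], [U,V], [W,A'], [X,A'], [X,D'], [Y,A'], [A',B'], [A',C'], [A',D'], [B',C']
  2-simplices (6): [P,S,U], [P,S,V], [P,U,V], [R,S,U], [R,S,V], [R,U,V]

giving chain groups C_0 ≅ Z^14, C_1 ≅ Z^21, C_2 ≅ Z^6.

The boundary map ∂_1: C_1 → C_0 is given by ∂[p,q] = [q] − [p].
The resulting 14×21 matrix has rank 12, and its Smith normal form has invariant factors (1,1,1,1,1,1,1,1,1,1,1,1).

∂_2: C_2 → C_1 sends each 2-simplex [p,q,r] to [q,r] − [p,r] + [p,q]. For instance
  ∂[P,S,U] = [S,U] − [P,U] + [P,S],
  ∂[R,U,V] = [U,V] − [R,V] + [R,U].
As a 21×6 matrix over Z this has rank 5, with invariant factors (1,1,1,1,1).

Computing H_k = (kernel of ∂_k) / (image of ∂_{k+1}):

  H_2: rank ker ∂_2 − rank ∂_3 = (6 − 5) − 0 = 1, and there is no ∂_3, so H_2 = Z.

H_2 = Z.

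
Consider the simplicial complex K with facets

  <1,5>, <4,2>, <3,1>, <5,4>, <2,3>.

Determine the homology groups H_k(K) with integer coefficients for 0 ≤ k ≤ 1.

Fix the vertex order 1 < 2 < 3 < 4 < 5 and write every simplex with vertices in increasing order. Then dim K = 1 and the simplices of K are:

  0-simplices (5): [1], [2], [3], [4], [5]
  1-simplices (5): [1,3], [1,5], [2,3], [2,4], [4,5]

Hence C_0 ≅ Z^5, C_1 ≅ Z^5.

The boundary map ∂_1: C_1 → C_0 is given by ∂[p,q] = [q] − [p]. For instance
  ∂[2,3] = [3] − [2].
The 5×5 boundary matrix has rank 4 and Smith normal form diag(1,1,1,1).

Now H_k = ker ∂_k / im ∂_{k+1}, so:

  H_0: rank C_0 − rank ∂_1 = 5 − 4 = 1, and the invariant factors of ∂_1 are all 1, so H_0 = Z.
  H_1: rank ker ∂_1 − rank ∂_2 = (5 − 4) − 0 = 1, and there is no ∂_2, so H_1 = Z.

As a check, the Euler characteristic is 5 − 5 = 0, which agrees with 1 − 1 = 0.

H_0 = Z,  H_1 = Z.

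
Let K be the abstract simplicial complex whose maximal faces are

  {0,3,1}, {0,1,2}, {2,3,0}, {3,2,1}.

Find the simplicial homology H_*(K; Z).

Order the vertices as 0 < 1 < 2 < 3. Listing each simplex with vertices in this order, K has dimension 2 with simplices:

  0-simplices (4): [0], [1], [2], [3]
  1-simplices (6): [0,1], [0,2], [0,3], [1,2], [1,3], [2,3]
  2-simplices (4): [0,1,2], [0,1,3], [0,2,3], [1,2,3]

giving chain groups C_0 ≅ Z^4, C_1 ≅ Z^6, C_2 ≅ Z^4.

Boundary ∂_1: C_1 → C_0 sends each edge [p,q] (with p < q) to q − p. For instance
  ∂[0,2] = [2] − [0].
This gives a 4×6 integer matrix of rank 3; reducing to Smith normal form yields diagonal entries (1,1,1).

∂_2: C_2 → C_1 sends each 2-simplex [p,q,r] to [q,r] − [p,r] + [p,q]. For instance
  ∂[0,1,2] = [1,2] − [0,2] + [0,1],
  ∂[0,1,3] = [1,3] − [0,3] + [0,1].
The 6×4 boundary matrix has rank 3 and Smith normal form diag(1,1,1).

Reading off H_k = ker ∂_k / im ∂_{k+1}:

  H_0: rank C_0 − rank ∂_1 = 4 − 3 = 1, and the invariant factors of ∂_1 are all 1, so H_0 ≅ Z.
  H_1: rank ker ∂_1 − rank ∂_2 = (6 − 3) − 3 = 0, and the invariant factors of ∂_2 are all 1, so H_1 ≅ 0.
  H_2: rank ker ∂_2 − rank ∂_3 = (4 − 3) − 0 = 1, and there is no ∂_3, so H_2 ≅ Z.

(K is a triangulation of the 2-sphere S^2.)

H_0 = Z,  H_1 = 0,  H_2 = Z.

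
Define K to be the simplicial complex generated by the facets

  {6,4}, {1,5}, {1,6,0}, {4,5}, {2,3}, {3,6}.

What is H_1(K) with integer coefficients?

H_1 = Z.

Take the total order 0 < 1 < 2 < 3 < 4 < 5 < 6 on the vertex set. Then K (dimension 2) consists of the simplices:

  0-simplices (7): [0], [1], [2], [3], [4], [5], [6]
  1-simplices (8): [0,1], [0,6], [1,5], [1,6], [2,3], [3,6], [4,5], [4,6]
  2-simplices (1): [0,1,6]

giving chain groups C_0 ≅ Z^7, C_1 ≅ Z^8, C_2 ≅ Z^1.

The boundary map ∂_1: C_1 → C_0 sends each edge [p,q] (with p < q) to q − p. For instance
  ∂[2,3] = [3] − [2].
The 7×8 boundary matrix has rank 6 and Smith normal form diag(1,1,1,1,1,1).

The boundary map ∂_2: C_2 → C_1 acts by ∂[p,q,r] = [q,r] − [p,r] + [p,q]. For instance
  ∂[0,1,6] = [1,6] − [0,6] + [0,1].
As a 8×1 matrix over Z this has rank 1, with invariant factors (1).

From H_k ≅ ker(∂_k) / im(∂_{k+1}) we obtain:

  H_1: rank ker ∂_1 − rank ∂_2 = (8 − 6) − 1 = 1, and the invariant factors of ∂_2 are all 1, so H_1 ≅ Z.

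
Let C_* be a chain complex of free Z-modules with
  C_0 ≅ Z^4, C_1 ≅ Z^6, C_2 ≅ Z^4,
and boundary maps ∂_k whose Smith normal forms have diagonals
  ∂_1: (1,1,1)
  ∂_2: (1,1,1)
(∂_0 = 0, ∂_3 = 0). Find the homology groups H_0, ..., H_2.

H_0 = Z,  H_1 = 0,  H_2 = Z.

H_0: b_0 = 4 − 0 − 3 = 1; torsion from ∂_1 factors > 1: none. So H_0 = Z.
H_1: b_1 = 6 − 3 − 3 = 0; torsion from ∂_2 factors > 1: none. So H_1 = 0.
H_2: b_2 = 4 − 3 − 0 = 1; torsion from ∂_3 factors > 1: none. So H_2 = Z.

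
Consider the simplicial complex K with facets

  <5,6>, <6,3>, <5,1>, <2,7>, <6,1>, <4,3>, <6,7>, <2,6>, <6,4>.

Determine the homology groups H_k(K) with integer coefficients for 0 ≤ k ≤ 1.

H_0 = Z,  H_1 = Z^3.

Take the total order 1 < 2 < 3 < 4 < 5 < 6 < 7 on the vertex set. Then K (dimension 1) consists of the simplices:

  0-simplices (7): [1], [2], [3], [4], [5], [6], [7]
  1-simplices (9): [1,5], [1,6], [2,6], [2,7], [3,4], [3,6], [4,6], [5,6], [6,7]

so the chain groups are C_0 ≅ Z^7, C_1 ≅ Z^9.

The boundary map ∂_1: C_1 → C_0 maps an edge to its endpoints' difference, ∂[p,q] = q − p. For instance
  ∂[2,7] = [7] − [2].
As a 7×9 matrix over Z this has rank 6, with invariant factors (1,1,1,1,1,1).

Computing H_k = (kernel of ∂_k) / (image of ∂_{k+1}):

  H_0: rank C_0 − rank ∂_1 = 7 − 6 = 1, and the invariant factors of ∂_1 are all 1, so H_0 = Z.
  H_1: rank ker ∂_1 − rank ∂_2 = (9 − 6) − 0 = 3, and there is no ∂_2, so H_1 = Z^3.

(K is a triangulation of a wedge of 3 circles.)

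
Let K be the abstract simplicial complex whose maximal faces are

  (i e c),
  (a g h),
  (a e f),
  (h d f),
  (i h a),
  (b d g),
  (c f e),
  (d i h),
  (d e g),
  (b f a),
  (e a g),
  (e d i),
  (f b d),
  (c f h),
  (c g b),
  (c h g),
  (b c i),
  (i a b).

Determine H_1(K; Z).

H_1 = Z^2.

Order the vertices as a < b < c < d < e < f < g < h < i. Listing each simplex with vertices in this order, K has dimension 2 with simplices:

  0-simplices (9): a, b, c, d, e, f, g, h, i
  1-simplices (27): ab, ae, af, ag, ah, ai, bc, bd, bf, bg, bi, ce, cf, cg, ch, ci, de, df, dg, dh, di, ef, eg, ei, fh, gh, hi
  2-simplices (18): abf, abi, aef, aeg, agh, ahi, bcg, bci, bdf, bdg, cef, cei, cfh, cgh, deg, dei, dfh, dhi

giving chain groups C_0 ≅ Z^9, C_1 ≅ Z^27, C_2 ≅ Z^18.

∂_1: C_1 → C_0 maps an edge to its endpoints' difference, ∂[p,q] = q − p.
The resulting 9×27 matrix has rank 8, and its Smith normal form has invariant factors (1,1,1,1,1,1,1,1).

The boundary map ∂_2: C_2 → C_1 maps a triangle to the signed sum of its edges. For instance
  ∂ahi = hi − ai + ah,
  ∂dei = ei − di + de.
The 27×18 boundary matrix has rank 17 and Smith normal form diag(1,1,1,1,1,1,1,1,1,1,1,1,1,1,1,1,1).

Now H_k = ker ∂_k / im ∂_{k+1}, so:

  H_1: rank ker ∂_1 − rank ∂_2 = (27 − 8) − 17 = 2, and the invariant factors of ∂_2 are all 1, so H_1 ≅ Z^2.

(K is a triangulation of the torus T^2.)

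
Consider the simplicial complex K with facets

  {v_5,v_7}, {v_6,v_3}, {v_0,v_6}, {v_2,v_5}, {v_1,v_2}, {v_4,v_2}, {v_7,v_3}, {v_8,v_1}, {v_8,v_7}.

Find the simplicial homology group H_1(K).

H_1 ≅ Z.

We work with the vertex ordering v_0 < v_1 < v_2 < v_3 < v_4 < v_5 < v_6 < v_7 < v_8. The simplices of K, each written with vertices in increasing order, are:

  0-simplices (9): [v_0], [v_1], [v_2], [v_3], [v_4], [v_5], [v_6], [v_7], [v_8]
  1-simplices (9): [v_0,v_6], [v_1,v_2], [v_1,v_8], [v_2,v_4], [v_2,v_5], [v_3,v_6], [v_3,v_7], [v_5,v_7], [v_7,v_8]

so the chain groups are C_0 ≅ Z^9, C_1 ≅ Z^9.

∂_1: C_1 → C_0 maps an edge to its endpoints' difference, ∂[p,q] = q − p. For instance
  ∂[v_3,v_6] = [v_6] − [v_3].
The 9×9 boundary matrix has rank 8 and Smith normal form diag(1,1,1,1,1,1,1,1).

Reading off H_k = ker ∂_k / im ∂_{k+1}:

  H_1: rank ker ∂_1 − rank ∂_2 = (9 − 8) − 0 = 1, and there is no ∂_2, so H_1 = Z.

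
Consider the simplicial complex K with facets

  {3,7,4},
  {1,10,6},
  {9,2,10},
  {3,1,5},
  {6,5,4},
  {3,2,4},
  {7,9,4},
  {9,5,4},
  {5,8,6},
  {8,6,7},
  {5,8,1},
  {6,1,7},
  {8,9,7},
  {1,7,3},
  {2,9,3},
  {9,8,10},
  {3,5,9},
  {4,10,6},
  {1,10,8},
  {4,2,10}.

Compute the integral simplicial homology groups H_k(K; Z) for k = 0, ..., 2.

H_0 = Z,  H_1 = Z ⊕ Z/2,  H_2 = 0.

K has 10 vertices, 30 edges, 20 triangles.
rank ∂_0 = 0, rank ∂_1 = 9 ⇒ b_0 = 10 − 0 − 9 = 1; all invariant factors of ∂_1 are 1 so no torsion. So H_0 = Z.
rank ∂_1 = 9, rank ∂_2 = 20 ⇒ b_1 = 30 − 9 − 20 = 1; ∂_2 has invariant factor(s) [2] giving torsion. So H_1 = Z ⊕ Z/2.
rank ∂_2 = 20, rank ∂_3 = 0 ⇒ b_2 = 20 − 20 − 0 = 0. So H_2 = 0.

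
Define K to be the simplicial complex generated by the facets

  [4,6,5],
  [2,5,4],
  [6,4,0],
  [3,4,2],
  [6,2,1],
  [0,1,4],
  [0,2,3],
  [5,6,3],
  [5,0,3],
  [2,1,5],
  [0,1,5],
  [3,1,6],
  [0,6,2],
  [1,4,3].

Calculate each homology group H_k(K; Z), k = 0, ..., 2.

Take the total order 0 < 1 < 2 < 3 < 4 < 5 < 6 on the vertex set. Then K (dimension 2) consists of the simplices:

  0-simplices (7): [0], [1], [2], [3], [4], [5], [6]
  1-simplices (21): [0,1], [0,2], [0,3], [0,4], [0,5], [0,6], [1,2], [1,3], [1,4], [1,5], [1,6], [2,3], [2,4], [2,5], [2,6], [3,4], [3,5], [3,6], [4,5], [4,6], [5,6]
  2-simplices (14): [0,1,4], [0,1,5], [0,2,3], [0,2,6], [0,3,5], [0,4,6], [1,2,5], [1,2,6], [1,3,4], [1,3,6], [2,3,4], [2,4,5], [3,5,6], [4,5,6]

giving chain groups C_0 ≅ Z^7, C_1 ≅ Z^21, C_2 ≅ Z^14.

Boundary ∂_1: C_1 → C_0 sends each edge [p,q] (with p < q) to q − p. For instance
  ∂[1,4] = [4] − [1].
The resulting 7×21 matrix has rank 6, and its Smith normal form has invariant factors (1,1,1,1,1,1).

The boundary map ∂_2: C_2 → C_1 sends each 2-simplex [p,q,r] to [q,r] − [p,r] + [p,q]. For instance
  ∂[2,3,4] = [3,4] − [2,4] + [2,3],
  ∂[0,1,4] = [1,4] − [0,4] + [0,1].
This gives a 21×14 integer matrix of rank 13; reducing to Smith normal form yields diagonal entries (1,1,1,1,1,1,1,1,1,1,1,1,1).

From H_k ≅ ker(∂_k) / im(∂_{k+1}) we obtain:

  H_0: rank C_0 − rank ∂_1 = 7 − 6 = 1, and the invariant factors of ∂_1 are all 1, so H_0 = Z.
  H_1: rank ker ∂_1 − rank ∂_2 = (21 − 6) − 13 = 2, and the invariant factors of ∂_2 are all 1, so H_1 = Z^2.
  H_2: rank ker ∂_2 − rank ∂_3 = (14 − 13) − 0 = 1, and there is no ∂_3, so H_2 = Z.

H_0 ≅ Z,  H_1 ≅ Z^2,  H_2 ≅ Z.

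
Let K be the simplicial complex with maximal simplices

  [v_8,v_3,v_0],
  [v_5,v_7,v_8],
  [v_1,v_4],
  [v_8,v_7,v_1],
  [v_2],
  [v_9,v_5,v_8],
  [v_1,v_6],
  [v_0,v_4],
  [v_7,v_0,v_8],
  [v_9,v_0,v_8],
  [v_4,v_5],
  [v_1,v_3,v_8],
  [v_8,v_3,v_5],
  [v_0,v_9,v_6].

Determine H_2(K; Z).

H_2 = 0.

Take the total order v_0 < v_1 < v_2 < v_3 < v_4 < v_5 < v_6 < v_7 < v_8 < v_9 on the vertex set. Then K (dimension 2) consists of the simplices:

  0-simplices (10): [v_0], [v_1], [v_2], [v_3], [v_4], [v_5], [v_6], [v_7], [v_8], [v_9]
  1-simplices (20): (20 of them)
  2-simplices (9): [v_0,v_3,v_8], [v_0,v_6,v_9], [v_0,v_7,v_8], [v_0,v_8,v_9], [v_1,v_3,v_8], [v_1,v_7,v_8], [v_3,v_5,v_8], [v_5,v_7,v_8], [v_5,v_8,v_9]

Hence C_0 ≅ Z^10, C_1 ≅ Z^20, C_2 ≅ Z^9.

Boundary ∂_1: C_1 → C_0 is given by ∂[p,q] = [q] − [p].
The resulting 10×20 matrix has rank 8, and its Smith normal form has invariant factors (1,1,1,1,1,1,1,1).

Boundary ∂_2: C_2 → C_1 maps a triangle to the signed sum of its edges. For instance
  ∂[v_0,v_7,v_8] = [v_7,v_8] − [v_0,v_8] + [v_0,v_7],
  ∂[v_5,v_7,v_8] = [v_7,v_8] − [v_5,v_8] + [v_5,v_7].
The 20×9 boundary matrix has rank 9 and Smith normal form diag(1,1,1,1,1,1,1,1,1).

Computing H_k = (kernel of ∂_k) / (image of ∂_{k+1}):

  H_2: rank ker ∂_2 − rank ∂_3 = (9 − 9) − 0 = 0, and there is no ∂_3, so H_2 = 0.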